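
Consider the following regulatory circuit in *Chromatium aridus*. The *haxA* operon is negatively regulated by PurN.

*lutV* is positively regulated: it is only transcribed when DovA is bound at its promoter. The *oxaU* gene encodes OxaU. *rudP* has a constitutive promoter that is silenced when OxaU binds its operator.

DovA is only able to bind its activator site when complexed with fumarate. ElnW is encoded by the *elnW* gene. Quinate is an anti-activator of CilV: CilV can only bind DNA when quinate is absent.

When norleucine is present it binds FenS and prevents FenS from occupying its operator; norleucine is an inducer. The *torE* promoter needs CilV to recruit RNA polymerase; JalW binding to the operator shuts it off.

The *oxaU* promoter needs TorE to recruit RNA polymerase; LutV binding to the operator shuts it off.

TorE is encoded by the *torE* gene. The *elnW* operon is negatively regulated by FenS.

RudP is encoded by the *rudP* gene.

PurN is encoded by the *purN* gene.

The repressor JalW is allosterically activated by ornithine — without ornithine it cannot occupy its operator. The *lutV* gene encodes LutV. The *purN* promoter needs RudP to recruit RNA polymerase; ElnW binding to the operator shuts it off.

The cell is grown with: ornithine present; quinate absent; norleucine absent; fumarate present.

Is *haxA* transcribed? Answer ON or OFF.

OFF

Ornithine is present, so JalW is active.
Quinate is absent, so CilV is active.
With repressor JalW bound, *torE* is not transcribed.
So TorE is not produced.
Fumarate is present, so DovA is active.
No repressor is bound and DovA is active, so *lutV* is transcribed.
So LutV is produced and active.
With repressor LutV bound, *oxaU* is not transcribed.
So OxaU is not produced.
With no repressor bound, *rudP* is transcribed.
So RudP is produced and active.
Norleucine is absent, so FenS is active.
With repressor FenS bound, *elnW* is not transcribed.
So ElnW is not produced.
No repressor is bound and RudP is active, so *purN* is transcribed.
So PurN is produced and active.
With repressor PurN bound, *haxA* is not transcribed.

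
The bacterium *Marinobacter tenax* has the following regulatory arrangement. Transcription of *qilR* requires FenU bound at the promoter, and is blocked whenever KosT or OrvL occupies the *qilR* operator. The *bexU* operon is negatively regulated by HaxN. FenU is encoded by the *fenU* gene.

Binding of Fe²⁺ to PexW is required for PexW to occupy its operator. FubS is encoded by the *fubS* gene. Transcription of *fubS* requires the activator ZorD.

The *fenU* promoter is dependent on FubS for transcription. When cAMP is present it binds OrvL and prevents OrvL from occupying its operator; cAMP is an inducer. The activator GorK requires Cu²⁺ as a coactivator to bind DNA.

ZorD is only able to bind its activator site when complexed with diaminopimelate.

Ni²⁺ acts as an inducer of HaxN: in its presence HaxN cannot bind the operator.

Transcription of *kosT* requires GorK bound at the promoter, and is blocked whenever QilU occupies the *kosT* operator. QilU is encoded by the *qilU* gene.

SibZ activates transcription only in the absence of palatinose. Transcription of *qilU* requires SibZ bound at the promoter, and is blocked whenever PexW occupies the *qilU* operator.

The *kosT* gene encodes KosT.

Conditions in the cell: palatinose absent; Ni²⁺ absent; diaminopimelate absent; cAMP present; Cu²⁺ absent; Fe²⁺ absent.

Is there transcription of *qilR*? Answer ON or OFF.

OFF

Diaminopimelate is absent, so ZorD is inactive.
Required activator ZorD is absent, so *fubS* is not transcribed.
So FubS is not produced.
Required activator FubS is absent, so *fenU* is not transcribed.
So FenU is not produced.
Fe²⁺ is absent, so PexW is inactive.
Palatinose is absent, so SibZ is active.
No repressor is bound and SibZ is active, so *qilU* is transcribed.
So QilU is produced and active.
Cu²⁺ is absent, so GorK is inactive.
With repressor QilU bound, *kosT* is not transcribed.
So KosT is not produced.
cAMP is present, so OrvL is inactive.
Required activator FenU is absent, so *qilR* is not transcribed.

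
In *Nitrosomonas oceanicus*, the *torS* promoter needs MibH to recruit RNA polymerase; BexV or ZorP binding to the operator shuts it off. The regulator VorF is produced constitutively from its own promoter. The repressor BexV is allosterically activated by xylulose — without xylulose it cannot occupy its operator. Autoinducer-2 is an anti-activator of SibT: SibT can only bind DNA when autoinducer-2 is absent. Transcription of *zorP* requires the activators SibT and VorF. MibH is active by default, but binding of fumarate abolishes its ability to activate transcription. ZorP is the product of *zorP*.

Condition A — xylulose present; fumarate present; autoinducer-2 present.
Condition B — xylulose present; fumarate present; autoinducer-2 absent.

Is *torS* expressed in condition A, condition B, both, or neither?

neither

Condition A:
Xylulose is present, so BexV is active.
Fumarate is present, so MibH is inactive.
Autoinducer-2 is present, so SibT is inactive.
VorF is produced constitutively and is active.
Required activator SibT is absent, so *zorP* is not transcribed.
So ZorP is not produced.
With repressor BexV bound, *torS* is not transcribed.
→ *torS* is OFF in A.
Condition B:
Xylulose is present, so BexV is active.
Fumarate is present, so MibH is inactive.
Autoinducer-2 is absent, so SibT is active.
VorF is produced constitutively and is active.
No repressor is bound and SibT and VorF are active, so *zorP* is transcribed.
So ZorP is produced and active.
With repressor BexV bound, *torS* is not transcribed.
→ *torS* is OFF in B.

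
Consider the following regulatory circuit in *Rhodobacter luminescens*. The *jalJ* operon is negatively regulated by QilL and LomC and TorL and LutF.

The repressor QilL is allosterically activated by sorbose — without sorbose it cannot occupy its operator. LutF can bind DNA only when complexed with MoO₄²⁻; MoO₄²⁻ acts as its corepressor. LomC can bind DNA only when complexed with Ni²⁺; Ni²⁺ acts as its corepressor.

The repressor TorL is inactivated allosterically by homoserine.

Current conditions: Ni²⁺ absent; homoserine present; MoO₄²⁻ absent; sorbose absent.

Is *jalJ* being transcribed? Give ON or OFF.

Sorbose is absent, so QilL is inactive.
Ni²⁺ is absent, so LomC is inactive.
Homoserine is present, so TorL is inactive.
MoO₄²⁻ is absent, so LutF is inactive.
With no repressor bound, *jalJ* is transcribed.

ON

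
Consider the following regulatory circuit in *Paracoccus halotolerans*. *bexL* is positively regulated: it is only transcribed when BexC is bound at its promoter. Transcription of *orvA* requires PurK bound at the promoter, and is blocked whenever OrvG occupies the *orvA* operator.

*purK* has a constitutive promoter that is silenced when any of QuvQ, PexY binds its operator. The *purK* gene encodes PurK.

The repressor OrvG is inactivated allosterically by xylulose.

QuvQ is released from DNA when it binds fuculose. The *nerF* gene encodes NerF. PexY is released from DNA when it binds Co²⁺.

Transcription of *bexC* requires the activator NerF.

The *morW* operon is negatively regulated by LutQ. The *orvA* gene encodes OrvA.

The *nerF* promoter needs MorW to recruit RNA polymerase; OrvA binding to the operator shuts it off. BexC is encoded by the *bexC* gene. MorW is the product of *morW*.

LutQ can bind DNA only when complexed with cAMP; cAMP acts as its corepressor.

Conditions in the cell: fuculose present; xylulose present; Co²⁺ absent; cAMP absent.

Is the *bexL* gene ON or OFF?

Fuculose is present, so QuvQ is inactive.
Co²⁺ is absent, so PexY is active.
With repressor PexY bound, *purK* is not transcribed.
So PurK is not produced.
Xylulose is present, so OrvG is inactive.
Required activator PurK is absent, so *orvA* is not transcribed.
So OrvA is not produced.
cAMP is absent, so LutQ is inactive.
With no repressor bound, *morW* is transcribed.
So MorW is produced and active.
No repressor is bound and MorW is active, so *nerF* is transcribed.
So NerF is produced and active.
No repressor is bound and NerF is active, so *bexC* is transcribed.
So BexC is produced and active.
No repressor is bound and BexC is active, so *bexL* is transcribed.

ON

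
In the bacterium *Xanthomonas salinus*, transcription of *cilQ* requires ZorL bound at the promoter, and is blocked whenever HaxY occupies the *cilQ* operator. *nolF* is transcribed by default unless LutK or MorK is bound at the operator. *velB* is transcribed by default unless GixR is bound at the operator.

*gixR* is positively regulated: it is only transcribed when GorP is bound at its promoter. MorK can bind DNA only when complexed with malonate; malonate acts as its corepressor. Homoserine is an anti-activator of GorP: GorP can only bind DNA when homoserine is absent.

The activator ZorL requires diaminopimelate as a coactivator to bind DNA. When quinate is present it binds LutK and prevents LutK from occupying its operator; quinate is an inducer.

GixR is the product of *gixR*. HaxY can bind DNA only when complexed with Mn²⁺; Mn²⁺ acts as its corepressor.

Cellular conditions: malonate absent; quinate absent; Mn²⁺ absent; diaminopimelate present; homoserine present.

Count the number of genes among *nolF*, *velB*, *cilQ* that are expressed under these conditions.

Quinate is absent, so LutK is active.
Malonate is absent, so MorK is inactive.
With repressor LutK bound, *nolF* is not transcribed.
→ *nolF* is OFF.
Homoserine is present, so GorP is inactive.
Required activator GorP is absent, so *gixR* is not transcribed.
So GixR is not produced.
With no repressor bound, *velB* is transcribed.
→ *velB* is ON.
Diaminopimelate is present, so ZorL is active.
Mn²⁺ is absent, so HaxY is inactive.
No repressor is bound and ZorL is active, so *cilQ* is transcribed.
→ *cilQ* is ON.
2 of the 3 genes are transcribed.

2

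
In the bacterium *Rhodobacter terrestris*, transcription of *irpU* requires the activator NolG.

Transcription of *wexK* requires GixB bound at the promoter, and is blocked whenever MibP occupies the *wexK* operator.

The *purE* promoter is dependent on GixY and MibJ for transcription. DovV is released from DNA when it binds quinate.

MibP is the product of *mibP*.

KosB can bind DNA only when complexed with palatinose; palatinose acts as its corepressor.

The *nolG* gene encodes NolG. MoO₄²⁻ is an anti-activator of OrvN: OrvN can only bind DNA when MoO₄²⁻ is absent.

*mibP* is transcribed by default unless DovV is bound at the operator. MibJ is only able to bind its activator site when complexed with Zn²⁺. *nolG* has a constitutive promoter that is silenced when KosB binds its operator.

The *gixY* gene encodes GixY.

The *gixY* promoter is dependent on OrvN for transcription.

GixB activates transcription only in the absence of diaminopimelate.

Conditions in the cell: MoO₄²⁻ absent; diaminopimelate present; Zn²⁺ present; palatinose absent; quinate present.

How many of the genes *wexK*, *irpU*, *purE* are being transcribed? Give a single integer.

Diaminopimelate is present, so GixB is inactive.
Quinate is present, so DovV is inactive.
With no repressor bound, *mibP* is transcribed.
So MibP is produced and active.
With repressor MibP bound, *wexK* is not transcribed.
→ *wexK* is OFF.
Palatinose is absent, so KosB is inactive.
With no repressor bound, *nolG* is transcribed.
So NolG is produced and active.
No repressor is bound and NolG is active, so *irpU* is transcribed.
→ *irpU* is ON.
MoO₄²⁻ is absent, so OrvN is active.
No repressor is bound and OrvN is active, so *gixY* is transcribed.
So GixY is produced and active.
Zn²⁺ is present, so MibJ is active.
No repressor is bound and GixY and MibJ are active, so *purE* is transcribed.
→ *purE* is ON.
2 of the 3 genes are transcribed.

2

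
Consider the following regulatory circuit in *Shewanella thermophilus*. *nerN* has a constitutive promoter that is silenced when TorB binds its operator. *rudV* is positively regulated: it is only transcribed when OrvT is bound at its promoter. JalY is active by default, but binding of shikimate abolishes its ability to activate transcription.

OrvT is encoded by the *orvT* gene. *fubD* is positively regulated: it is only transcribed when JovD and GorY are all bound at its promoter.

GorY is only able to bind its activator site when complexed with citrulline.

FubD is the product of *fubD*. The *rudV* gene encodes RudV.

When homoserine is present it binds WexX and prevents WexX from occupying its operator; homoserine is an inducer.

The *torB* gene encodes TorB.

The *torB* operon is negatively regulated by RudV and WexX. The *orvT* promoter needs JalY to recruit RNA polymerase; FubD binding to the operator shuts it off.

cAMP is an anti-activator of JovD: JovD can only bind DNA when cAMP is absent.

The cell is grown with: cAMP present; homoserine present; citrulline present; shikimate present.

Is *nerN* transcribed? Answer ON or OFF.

OFF

cAMP is present, so JovD is inactive.
Citrulline is present, so GorY is active.
Required activator JovD is absent, so *fubD* is not transcribed.
So FubD is not produced.
Shikimate is present, so JalY is inactive.
Required activator JalY is absent, so *orvT* is not transcribed.
So OrvT is not produced.
Required activator OrvT is absent, so *rudV* is not transcribed.
So RudV is not produced.
Homoserine is present, so WexX is inactive.
With no repressor bound, *torB* is transcribed.
So TorB is produced and active.
With repressor TorB bound, *nerN* is not transcribed.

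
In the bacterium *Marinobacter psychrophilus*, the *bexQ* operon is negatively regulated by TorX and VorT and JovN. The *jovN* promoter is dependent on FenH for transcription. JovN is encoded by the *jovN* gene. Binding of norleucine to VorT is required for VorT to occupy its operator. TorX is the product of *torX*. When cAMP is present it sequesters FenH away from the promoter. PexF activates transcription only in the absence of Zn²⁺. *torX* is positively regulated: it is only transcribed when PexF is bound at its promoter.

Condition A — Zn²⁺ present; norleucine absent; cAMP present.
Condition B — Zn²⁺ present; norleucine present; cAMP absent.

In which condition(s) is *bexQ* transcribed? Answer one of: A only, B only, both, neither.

A only

Condition A:
Zn²⁺ is present, so PexF is inactive.
Required activator PexF is absent, so *torX* is not transcribed.
So TorX is not produced.
Norleucine is absent, so VorT is inactive.
cAMP is present, so FenH is inactive.
Required activator FenH is absent, so *jovN* is not transcribed.
So JovN is not produced.
With no repressor bound, *bexQ* is transcribed.
→ *bexQ* is ON in A.
Condition B:
Zn²⁺ is present, so PexF is inactive.
Required activator PexF is absent, so *torX* is not transcribed.
So TorX is not produced.
Norleucine is present, so VorT is active.
cAMP is absent, so FenH is active.
No repressor is bound and FenH is active, so *jovN* is transcribed.
So JovN is produced and active.
With repressor VorT bound, *bexQ* is not transcribed.
→ *bexQ* is OFF in B.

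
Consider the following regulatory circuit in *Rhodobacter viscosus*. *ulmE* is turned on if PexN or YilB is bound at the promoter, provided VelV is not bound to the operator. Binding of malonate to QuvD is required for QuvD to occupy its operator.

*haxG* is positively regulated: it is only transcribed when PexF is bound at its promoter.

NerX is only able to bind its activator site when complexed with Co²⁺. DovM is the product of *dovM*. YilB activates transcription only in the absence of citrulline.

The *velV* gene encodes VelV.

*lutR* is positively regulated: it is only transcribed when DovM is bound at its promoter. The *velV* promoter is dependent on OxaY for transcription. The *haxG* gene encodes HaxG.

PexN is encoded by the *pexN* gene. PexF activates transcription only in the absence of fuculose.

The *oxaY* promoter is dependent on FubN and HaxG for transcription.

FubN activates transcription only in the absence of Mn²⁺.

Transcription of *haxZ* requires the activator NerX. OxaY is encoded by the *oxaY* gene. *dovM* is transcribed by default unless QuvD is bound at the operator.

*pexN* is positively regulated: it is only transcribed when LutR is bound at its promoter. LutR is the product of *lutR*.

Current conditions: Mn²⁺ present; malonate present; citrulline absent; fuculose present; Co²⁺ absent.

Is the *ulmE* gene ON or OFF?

Mn²⁺ is present, so FubN is inactive.
Fuculose is present, so PexF is inactive.
Required activator PexF is absent, so *haxG* is not transcribed.
So HaxG is not produced.
Required activator FubN is absent, so *oxaY* is not transcribed.
So OxaY is not produced.
Required activator OxaY is absent, so *velV* is not transcribed.
So VelV is not produced.
Malonate is present, so QuvD is active.
With repressor QuvD bound, *dovM* is not transcribed.
So DovM is not produced.
Required activator DovM is absent, so *lutR* is not transcribed.
So LutR is not produced.
Required activator LutR is absent, so *pexN* is not transcribed.
So PexN is not produced.
Citrulline is absent, so YilB is active.
Activator YilB is present, so *ulmE* is transcribed.

ON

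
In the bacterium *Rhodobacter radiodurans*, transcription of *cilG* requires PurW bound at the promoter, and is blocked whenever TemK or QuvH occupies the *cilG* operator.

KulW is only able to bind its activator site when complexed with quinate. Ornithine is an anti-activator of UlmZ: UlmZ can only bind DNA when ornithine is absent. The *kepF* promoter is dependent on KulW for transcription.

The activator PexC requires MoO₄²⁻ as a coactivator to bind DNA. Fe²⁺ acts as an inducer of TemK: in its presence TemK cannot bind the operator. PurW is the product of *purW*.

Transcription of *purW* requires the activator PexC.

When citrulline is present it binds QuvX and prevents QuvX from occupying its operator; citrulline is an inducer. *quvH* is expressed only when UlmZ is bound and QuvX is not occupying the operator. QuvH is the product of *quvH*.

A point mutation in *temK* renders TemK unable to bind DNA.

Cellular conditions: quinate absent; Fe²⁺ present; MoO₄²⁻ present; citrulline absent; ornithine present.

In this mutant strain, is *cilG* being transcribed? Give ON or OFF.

TemK is non-functional in this strain, so it has no effect.
Ornithine is present, so UlmZ is inactive.
Citrulline is absent, so QuvX is active.
With repressor QuvX bound, *quvH* is not transcribed.
So QuvH is not produced.
MoO₄²⁻ is present, so PexC is active.
No repressor is bound and PexC is active, so *purW* is transcribed.
So PurW is produced and active.
No repressor is bound and PurW is active, so *cilG* is transcribed.

ON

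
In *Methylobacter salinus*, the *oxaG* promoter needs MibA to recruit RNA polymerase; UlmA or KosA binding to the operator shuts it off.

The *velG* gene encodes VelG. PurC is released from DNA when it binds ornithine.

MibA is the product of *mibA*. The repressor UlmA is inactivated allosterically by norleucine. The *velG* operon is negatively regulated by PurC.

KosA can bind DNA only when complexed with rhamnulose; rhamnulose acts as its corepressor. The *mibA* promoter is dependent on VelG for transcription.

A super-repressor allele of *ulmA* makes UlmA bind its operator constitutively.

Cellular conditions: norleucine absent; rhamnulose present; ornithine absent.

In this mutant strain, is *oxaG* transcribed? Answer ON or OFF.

UlmA is constitutively active in this strain.
Ornithine is absent, so PurC is active.
With repressor PurC bound, *velG* is not transcribed.
So VelG is not produced.
Required activator VelG is absent, so *mibA* is not transcribed.
So MibA is not produced.
Rhamnulose is present, so KosA is active.
With repressor UlmA bound, *oxaG* is not transcribed.

OFF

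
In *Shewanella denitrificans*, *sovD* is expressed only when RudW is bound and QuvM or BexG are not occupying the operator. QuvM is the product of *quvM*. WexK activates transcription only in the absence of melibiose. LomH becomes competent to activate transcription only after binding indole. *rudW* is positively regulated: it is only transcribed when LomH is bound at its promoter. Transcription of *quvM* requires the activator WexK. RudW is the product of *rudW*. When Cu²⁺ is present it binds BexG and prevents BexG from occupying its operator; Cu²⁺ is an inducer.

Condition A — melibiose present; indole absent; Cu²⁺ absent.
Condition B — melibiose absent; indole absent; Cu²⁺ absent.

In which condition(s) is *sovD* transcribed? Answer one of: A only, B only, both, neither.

neither

Condition A:
Melibiose is present, so WexK is inactive.
Required activator WexK is absent, so *quvM* is not transcribed.
So QuvM is not produced.
Indole is absent, so LomH is inactive.
Required activator LomH is absent, so *rudW* is not transcribed.
So RudW is not produced.
Cu²⁺ is absent, so BexG is active.
With repressor BexG bound, *sovD* is not transcribed.
→ *sovD* is OFF in A.
Condition B:
Melibiose is absent, so WexK is active.
No repressor is bound and WexK is active, so *quvM* is transcribed.
So QuvM is produced and active.
Indole is absent, so LomH is inactive.
Required activator LomH is absent, so *rudW* is not transcribed.
So RudW is not produced.
Cu²⁺ is absent, so BexG is active.
With repressor QuvM bound, *sovD* is not transcribed.
→ *sovD* is OFF in B.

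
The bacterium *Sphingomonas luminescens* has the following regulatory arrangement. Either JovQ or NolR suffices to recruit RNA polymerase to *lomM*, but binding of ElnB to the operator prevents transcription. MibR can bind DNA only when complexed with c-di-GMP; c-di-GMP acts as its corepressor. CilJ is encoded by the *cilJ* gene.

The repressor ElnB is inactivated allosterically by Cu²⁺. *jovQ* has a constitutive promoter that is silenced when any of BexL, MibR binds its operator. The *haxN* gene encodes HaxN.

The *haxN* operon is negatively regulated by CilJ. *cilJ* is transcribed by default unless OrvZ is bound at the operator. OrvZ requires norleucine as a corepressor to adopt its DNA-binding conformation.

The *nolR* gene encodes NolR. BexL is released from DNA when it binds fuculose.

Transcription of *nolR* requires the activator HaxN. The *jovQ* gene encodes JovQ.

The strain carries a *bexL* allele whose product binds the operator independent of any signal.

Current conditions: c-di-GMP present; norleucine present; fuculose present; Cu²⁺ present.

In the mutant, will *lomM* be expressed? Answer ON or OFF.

ON

Cu²⁺ is present, so ElnB is inactive.
BexL is constitutively active in this strain.
c-di-GMP is present, so MibR is active.
With repressor BexL bound, *jovQ* is not transcribed.
So JovQ is not produced.
Norleucine is present, so OrvZ is active.
With repressor OrvZ bound, *cilJ* is not transcribed.
So CilJ is not produced.
With no repressor bound, *haxN* is transcribed.
So HaxN is produced and active.
No repressor is bound and HaxN is active, so *nolR* is transcribed.
So NolR is produced and active.
Activator NolR is present, so *lomM* is transcribed.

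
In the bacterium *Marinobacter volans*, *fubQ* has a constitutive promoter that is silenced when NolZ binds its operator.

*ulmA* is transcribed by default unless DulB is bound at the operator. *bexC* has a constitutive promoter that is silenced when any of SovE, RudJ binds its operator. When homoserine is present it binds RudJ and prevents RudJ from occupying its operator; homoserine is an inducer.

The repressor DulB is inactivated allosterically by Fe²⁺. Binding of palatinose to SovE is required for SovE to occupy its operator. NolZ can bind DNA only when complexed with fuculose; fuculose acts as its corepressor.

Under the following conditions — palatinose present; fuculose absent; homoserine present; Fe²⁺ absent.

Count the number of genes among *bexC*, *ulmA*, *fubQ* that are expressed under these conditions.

Palatinose is present, so SovE is active.
Homoserine is present, so RudJ is inactive.
With repressor SovE bound, *bexC* is not transcribed.
→ *bexC* is OFF.
Fe²⁺ is absent, so DulB is active.
With repressor DulB bound, *ulmA* is not transcribed.
→ *ulmA* is OFF.
Fuculose is absent, so NolZ is inactive.
With no repressor bound, *fubQ* is transcribed.
→ *fubQ* is ON.
1 of the 3 genes is transcribed.

1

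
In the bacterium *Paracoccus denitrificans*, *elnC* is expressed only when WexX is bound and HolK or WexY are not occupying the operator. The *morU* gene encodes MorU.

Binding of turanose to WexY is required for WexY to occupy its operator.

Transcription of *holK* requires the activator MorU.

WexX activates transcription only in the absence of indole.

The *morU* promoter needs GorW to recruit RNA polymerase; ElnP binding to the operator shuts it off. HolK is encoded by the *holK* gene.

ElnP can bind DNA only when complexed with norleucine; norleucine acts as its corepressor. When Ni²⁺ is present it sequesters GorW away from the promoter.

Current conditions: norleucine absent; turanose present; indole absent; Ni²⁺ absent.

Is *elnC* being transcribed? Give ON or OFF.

OFF

Indole is absent, so WexX is active.
Norleucine is absent, so ElnP is inactive.
Ni²⁺ is absent, so GorW is active.
No repressor is bound and GorW is active, so *morU* is transcribed.
So MorU is produced and active.
No repressor is bound and MorU is active, so *holK* is transcribed.
So HolK is produced and active.
Turanose is present, so WexY is active.
With repressor HolK bound, *elnC* is not transcribed.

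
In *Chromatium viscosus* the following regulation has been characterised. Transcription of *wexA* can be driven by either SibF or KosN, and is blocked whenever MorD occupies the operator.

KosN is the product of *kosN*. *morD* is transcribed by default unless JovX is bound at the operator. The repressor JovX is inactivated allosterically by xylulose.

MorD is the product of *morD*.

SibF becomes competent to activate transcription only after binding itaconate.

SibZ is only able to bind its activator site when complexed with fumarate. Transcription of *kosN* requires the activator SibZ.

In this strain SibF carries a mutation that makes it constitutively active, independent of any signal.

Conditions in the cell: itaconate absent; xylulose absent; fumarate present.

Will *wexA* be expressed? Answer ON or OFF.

ON

Xylulose is absent, so JovX is active.
With repressor JovX bound, *morD* is not transcribed.
So MorD is not produced.
SibF is constitutively active in this strain.
Fumarate is present, so SibZ is active.
No repressor is bound and SibZ is active, so *kosN* is transcribed.
So KosN is produced and active.
Activator SibF is present, so *wexA* is transcribed.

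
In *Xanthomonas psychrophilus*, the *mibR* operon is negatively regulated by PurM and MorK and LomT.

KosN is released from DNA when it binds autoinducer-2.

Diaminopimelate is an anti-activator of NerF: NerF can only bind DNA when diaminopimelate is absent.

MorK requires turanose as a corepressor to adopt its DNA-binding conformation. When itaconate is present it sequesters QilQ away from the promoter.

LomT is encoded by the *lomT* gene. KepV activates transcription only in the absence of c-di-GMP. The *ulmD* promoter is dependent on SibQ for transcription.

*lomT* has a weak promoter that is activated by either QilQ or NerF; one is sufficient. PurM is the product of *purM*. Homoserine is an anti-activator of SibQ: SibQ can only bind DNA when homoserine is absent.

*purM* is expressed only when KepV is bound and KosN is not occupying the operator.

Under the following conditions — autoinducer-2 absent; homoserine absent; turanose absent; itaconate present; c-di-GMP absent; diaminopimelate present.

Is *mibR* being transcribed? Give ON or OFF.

ON

Autoinducer-2 is absent, so KosN is active.
c-di-GMP is absent, so KepV is active.
With repressor KosN bound, *purM* is not transcribed.
So PurM is not produced.
Turanose is absent, so MorK is inactive.
Itaconate is present, so QilQ is inactive.
Diaminopimelate is present, so NerF is inactive.
No activator is available at the *lomT* promoter, so *lomT* is not transcribed.
So LomT is not produced.
With no repressor bound, *mibR* is transcribed.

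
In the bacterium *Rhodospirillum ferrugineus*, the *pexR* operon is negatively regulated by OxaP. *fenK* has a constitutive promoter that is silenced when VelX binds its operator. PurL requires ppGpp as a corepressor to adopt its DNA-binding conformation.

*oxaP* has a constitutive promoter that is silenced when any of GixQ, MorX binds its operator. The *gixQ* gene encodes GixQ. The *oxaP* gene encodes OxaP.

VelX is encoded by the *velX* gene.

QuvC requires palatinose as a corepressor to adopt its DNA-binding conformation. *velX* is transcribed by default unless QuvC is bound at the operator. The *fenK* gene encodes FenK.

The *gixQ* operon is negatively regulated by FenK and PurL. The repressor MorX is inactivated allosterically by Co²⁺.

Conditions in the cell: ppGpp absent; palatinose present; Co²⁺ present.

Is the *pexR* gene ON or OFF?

Palatinose is present, so QuvC is active.
With repressor QuvC bound, *velX* is not transcribed.
So VelX is not produced.
With no repressor bound, *fenK* is transcribed.
So FenK is produced and active.
ppGpp is absent, so PurL is inactive.
With repressor FenK bound, *gixQ* is not transcribed.
So GixQ is not produced.
Co²⁺ is present, so MorX is inactive.
With no repressor bound, *oxaP* is transcribed.
So OxaP is produced and active.
With repressor OxaP bound, *pexR* is not transcribed.

OFF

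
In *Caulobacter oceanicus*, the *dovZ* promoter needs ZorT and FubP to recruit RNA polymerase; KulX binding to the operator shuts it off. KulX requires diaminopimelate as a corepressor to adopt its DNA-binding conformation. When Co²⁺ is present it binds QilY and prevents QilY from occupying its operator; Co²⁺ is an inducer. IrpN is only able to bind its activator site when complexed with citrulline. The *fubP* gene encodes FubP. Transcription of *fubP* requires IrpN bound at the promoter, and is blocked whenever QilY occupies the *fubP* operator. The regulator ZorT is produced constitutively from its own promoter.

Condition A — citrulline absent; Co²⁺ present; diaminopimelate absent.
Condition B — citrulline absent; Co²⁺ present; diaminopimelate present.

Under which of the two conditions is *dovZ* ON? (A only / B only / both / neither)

Condition A:
ZorT is produced constitutively and is active.
Citrulline is absent, so IrpN is inactive.
Co²⁺ is present, so QilY is inactive.
Required activator IrpN is absent, so *fubP* is not transcribed.
So FubP is not produced.
Diaminopimelate is absent, so KulX is inactive.
Required activator FubP is absent, so *dovZ* is not transcribed.
→ *dovZ* is OFF in A.
Condition B:
ZorT is produced constitutively and is active.
Citrulline is absent, so IrpN is inactive.
Co²⁺ is present, so QilY is inactive.
Required activator IrpN is absent, so *fubP* is not transcribed.
So FubP is not produced.
Diaminopimelate is present, so KulX is active.
With repressor KulX bound, *dovZ* is not transcribed.
→ *dovZ* is OFF in B.

neither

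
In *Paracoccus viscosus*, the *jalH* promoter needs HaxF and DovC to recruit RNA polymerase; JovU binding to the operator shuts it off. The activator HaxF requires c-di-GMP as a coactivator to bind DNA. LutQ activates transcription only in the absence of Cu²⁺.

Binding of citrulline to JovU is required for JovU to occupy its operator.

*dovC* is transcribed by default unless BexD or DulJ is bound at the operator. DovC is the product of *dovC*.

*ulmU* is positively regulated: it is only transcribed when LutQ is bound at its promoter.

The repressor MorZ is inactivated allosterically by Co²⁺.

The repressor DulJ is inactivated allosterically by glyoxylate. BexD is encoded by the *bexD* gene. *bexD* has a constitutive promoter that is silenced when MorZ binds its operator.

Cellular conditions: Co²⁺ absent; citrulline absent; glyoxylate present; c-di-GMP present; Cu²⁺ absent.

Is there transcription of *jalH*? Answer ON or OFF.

ON

c-di-GMP is present, so HaxF is active.
Citrulline is absent, so JovU is inactive.
Co²⁺ is absent, so MorZ is active.
With repressor MorZ bound, *bexD* is not transcribed.
So BexD is not produced.
Glyoxylate is present, so DulJ is inactive.
With no repressor bound, *dovC* is transcribed.
So DovC is produced and active.
No repressor is bound and HaxF and DovC are active, so *jalH* is transcribed.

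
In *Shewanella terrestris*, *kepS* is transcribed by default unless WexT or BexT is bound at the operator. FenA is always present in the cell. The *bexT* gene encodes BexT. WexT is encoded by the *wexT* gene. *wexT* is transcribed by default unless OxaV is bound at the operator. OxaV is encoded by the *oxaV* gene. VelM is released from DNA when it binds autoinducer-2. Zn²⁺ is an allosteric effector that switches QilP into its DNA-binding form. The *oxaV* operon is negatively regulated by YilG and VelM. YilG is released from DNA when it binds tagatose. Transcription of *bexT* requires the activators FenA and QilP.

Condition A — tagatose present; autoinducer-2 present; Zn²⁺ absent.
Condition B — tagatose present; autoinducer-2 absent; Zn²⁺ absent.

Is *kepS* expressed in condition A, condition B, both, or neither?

A only

Condition A:
Tagatose is present, so YilG is inactive.
Autoinducer-2 is present, so VelM is inactive.
With no repressor bound, *oxaV* is transcribed.
So OxaV is produced and active.
With repressor OxaV bound, *wexT* is not transcribed.
So WexT is not produced.
FenA is produced constitutively and is active.
Zn²⁺ is absent, so QilP is inactive.
Required activator QilP is absent, so *bexT* is not transcribed.
So BexT is not produced.
With no repressor bound, *kepS* is transcribed.
→ *kepS* is ON in A.
Condition B:
Tagatose is present, so YilG is inactive.
Autoinducer-2 is absent, so VelM is active.
With repressor VelM bound, *oxaV* is not transcribed.
So OxaV is not produced.
With no repressor bound, *wexT* is transcribed.
So WexT is produced and active.
FenA is produced constitutively and is active.
Zn²⁺ is absent, so QilP is inactive.
Required activator QilP is absent, so *bexT* is not transcribed.
So BexT is not produced.
With repressor WexT bound, *kepS* is not transcribed.
→ *kepS* is OFF in B.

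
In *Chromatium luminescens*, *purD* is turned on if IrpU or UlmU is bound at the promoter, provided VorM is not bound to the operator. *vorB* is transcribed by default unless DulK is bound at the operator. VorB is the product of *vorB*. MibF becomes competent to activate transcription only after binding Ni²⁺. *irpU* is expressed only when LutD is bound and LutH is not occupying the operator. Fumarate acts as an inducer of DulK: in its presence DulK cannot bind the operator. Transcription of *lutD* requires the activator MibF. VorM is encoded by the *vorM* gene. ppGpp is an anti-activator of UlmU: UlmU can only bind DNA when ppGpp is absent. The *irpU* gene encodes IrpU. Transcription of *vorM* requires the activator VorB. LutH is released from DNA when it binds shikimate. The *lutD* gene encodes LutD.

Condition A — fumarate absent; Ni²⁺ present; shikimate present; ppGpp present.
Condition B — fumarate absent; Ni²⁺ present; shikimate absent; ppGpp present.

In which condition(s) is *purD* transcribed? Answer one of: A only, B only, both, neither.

Condition A:
Fumarate is absent, so DulK is active.
With repressor DulK bound, *vorB* is not transcribed.
So VorB is not produced.
Required activator VorB is absent, so *vorM* is not transcribed.
So VorM is not produced.
Ni²⁺ is present, so MibF is active.
No repressor is bound and MibF is active, so *lutD* is transcribed.
So LutD is produced and active.
Shikimate is present, so LutH is inactive.
No repressor is bound and LutD is active, so *irpU* is transcribed.
So IrpU is produced and active.
ppGpp is present, so UlmU is inactive.
Activator IrpU is present, so *purD* is transcribed.
→ *purD* is ON in A.
Condition B:
Fumarate is absent, so DulK is active.
With repressor DulK bound, *vorB* is not transcribed.
So VorB is not produced.
Required activator VorB is absent, so *vorM* is not transcribed.
So VorM is not produced.
Ni²⁺ is present, so MibF is active.
No repressor is bound and MibF is active, so *lutD* is transcribed.
So LutD is produced and active.
Shikimate is absent, so LutH is active.
With repressor LutH bound, *irpU* is not transcribed.
So IrpU is not produced.
ppGpp is present, so UlmU is inactive.
No activator is available at the *purD* promoter, so *purD* is not transcribed.
→ *purD* is OFF in B.

A only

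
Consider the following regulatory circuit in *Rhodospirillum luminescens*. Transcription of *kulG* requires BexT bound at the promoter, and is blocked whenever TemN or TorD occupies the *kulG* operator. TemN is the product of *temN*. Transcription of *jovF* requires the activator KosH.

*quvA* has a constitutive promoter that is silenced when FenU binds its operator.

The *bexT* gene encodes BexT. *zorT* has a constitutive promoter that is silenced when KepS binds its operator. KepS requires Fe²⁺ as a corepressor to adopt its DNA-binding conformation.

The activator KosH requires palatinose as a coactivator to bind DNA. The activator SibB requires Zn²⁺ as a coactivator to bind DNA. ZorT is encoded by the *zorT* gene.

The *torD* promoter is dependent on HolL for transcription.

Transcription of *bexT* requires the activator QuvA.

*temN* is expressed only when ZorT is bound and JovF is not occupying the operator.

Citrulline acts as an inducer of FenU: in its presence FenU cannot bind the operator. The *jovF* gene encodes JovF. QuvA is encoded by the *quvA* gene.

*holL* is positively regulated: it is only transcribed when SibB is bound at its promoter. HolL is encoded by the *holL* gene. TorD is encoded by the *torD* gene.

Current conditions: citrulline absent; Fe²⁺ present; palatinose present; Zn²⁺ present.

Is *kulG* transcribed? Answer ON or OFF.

OFF

Fe²⁺ is present, so KepS is active.
With repressor KepS bound, *zorT* is not transcribed.
So ZorT is not produced.
Palatinose is present, so KosH is active.
No repressor is bound and KosH is active, so *jovF* is transcribed.
So JovF is produced and active.
With repressor JovF bound, *temN* is not transcribed.
So TemN is not produced.
Zn²⁺ is present, so SibB is active.
No repressor is bound and SibB is active, so *holL* is transcribed.
So HolL is produced and active.
No repressor is bound and HolL is active, so *torD* is transcribed.
So TorD is produced and active.
Citrulline is absent, so FenU is active.
With repressor FenU bound, *quvA* is not transcribed.
So QuvA is not produced.
Required activator QuvA is absent, so *bexT* is not transcribed.
So BexT is not produced.
With repressor TorD bound, *kulG* is not transcribed.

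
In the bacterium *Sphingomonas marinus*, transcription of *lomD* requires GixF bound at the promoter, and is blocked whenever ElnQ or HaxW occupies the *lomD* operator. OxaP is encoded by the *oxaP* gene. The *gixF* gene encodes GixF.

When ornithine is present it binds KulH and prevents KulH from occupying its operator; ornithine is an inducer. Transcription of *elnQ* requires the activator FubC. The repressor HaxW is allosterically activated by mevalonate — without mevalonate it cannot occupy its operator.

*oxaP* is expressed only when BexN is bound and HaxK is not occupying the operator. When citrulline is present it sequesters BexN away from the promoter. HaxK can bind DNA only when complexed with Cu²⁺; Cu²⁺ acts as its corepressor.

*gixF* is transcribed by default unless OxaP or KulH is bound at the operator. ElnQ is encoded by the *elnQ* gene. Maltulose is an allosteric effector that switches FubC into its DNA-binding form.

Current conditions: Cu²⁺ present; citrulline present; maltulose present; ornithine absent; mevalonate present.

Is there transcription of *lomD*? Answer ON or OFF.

Maltulose is present, so FubC is active.
No repressor is bound and FubC is active, so *elnQ* is transcribed.
So ElnQ is produced and active.
Mevalonate is present, so HaxW is active.
Citrulline is present, so BexN is inactive.
Cu²⁺ is present, so HaxK is active.
With repressor HaxK bound, *oxaP* is not transcribed.
So OxaP is not produced.
Ornithine is absent, so KulH is active.
With repressor KulH bound, *gixF* is not transcribed.
So GixF is not produced.
With repressor ElnQ bound, *lomD* is not transcribed.

OFF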